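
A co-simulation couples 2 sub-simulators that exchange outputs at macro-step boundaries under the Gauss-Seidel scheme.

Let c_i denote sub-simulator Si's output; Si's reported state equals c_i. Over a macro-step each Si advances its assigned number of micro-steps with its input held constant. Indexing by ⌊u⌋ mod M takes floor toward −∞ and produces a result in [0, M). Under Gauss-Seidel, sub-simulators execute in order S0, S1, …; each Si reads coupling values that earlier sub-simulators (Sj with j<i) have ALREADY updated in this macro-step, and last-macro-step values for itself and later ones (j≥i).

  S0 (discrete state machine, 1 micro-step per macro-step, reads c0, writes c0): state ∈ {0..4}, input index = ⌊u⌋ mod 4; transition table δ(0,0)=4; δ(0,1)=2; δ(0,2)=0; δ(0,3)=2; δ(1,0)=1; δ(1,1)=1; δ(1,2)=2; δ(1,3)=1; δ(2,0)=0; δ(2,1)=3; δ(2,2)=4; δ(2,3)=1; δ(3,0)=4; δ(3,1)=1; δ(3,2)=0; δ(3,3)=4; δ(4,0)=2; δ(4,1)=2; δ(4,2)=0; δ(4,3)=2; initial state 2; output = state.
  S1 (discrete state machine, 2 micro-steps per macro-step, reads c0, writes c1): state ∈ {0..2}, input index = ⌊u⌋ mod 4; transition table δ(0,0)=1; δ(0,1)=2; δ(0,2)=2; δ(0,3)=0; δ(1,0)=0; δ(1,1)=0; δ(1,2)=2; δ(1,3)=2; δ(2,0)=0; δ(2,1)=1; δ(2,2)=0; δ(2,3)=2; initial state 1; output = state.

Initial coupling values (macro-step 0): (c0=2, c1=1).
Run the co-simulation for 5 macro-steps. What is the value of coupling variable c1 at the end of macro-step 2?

macro 1: S0 reads c0=2 → after 1×micro: 4; S1 reads c0=4 → after 2×micro: 1 ⇒ (c0=4, c1=1)
macro 2: S0 reads c0=4 → after 1×micro: 2; S1 reads c0=2 → after 2×micro: 0 ⇒ (c0=2, c1=0)
macro 3: S0 reads c0=2 → after 1×micro: 4; S1 reads c0=4 → after 2×micro: 0 ⇒ (c0=4, c1=0)
macro 4: S0 reads c0=4 → after 1×micro: 2; S1 reads c0=2 → after 2×micro: 0 ⇒ (c0=2, c1=0)
macro 5: S0 reads c0=2 → after 1×micro: 4; S1 reads c0=4 → after 2×micro: 0 ⇒ (c0=4, c1=0)

c1 at macro-step 2 = 0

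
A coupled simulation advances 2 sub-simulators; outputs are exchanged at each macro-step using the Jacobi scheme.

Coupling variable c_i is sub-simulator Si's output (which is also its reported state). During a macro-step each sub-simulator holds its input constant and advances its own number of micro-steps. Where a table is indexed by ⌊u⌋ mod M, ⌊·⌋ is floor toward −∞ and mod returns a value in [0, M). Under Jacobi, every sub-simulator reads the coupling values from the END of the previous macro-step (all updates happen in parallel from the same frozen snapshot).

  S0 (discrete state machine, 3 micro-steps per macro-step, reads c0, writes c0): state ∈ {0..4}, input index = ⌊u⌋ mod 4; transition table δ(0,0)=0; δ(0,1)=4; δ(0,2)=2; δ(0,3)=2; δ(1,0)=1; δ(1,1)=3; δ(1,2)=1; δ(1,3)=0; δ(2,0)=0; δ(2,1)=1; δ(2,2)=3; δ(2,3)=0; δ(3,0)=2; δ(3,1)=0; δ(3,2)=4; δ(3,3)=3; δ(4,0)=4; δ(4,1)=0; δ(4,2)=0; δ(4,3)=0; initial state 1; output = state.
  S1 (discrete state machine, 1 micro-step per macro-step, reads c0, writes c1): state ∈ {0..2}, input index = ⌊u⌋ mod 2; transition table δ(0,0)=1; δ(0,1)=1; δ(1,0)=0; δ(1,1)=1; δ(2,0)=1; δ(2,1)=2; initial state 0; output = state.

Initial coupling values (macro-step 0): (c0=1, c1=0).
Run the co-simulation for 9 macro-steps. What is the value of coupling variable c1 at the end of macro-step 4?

macro 1: S0 reads c0=1 → after 3×micro: 4; S1 reads c0=1 → after 1×micro: 1 ⇒ (c0=4, c1=1)
macro 2: S0 reads c0=4 → after 3×micro: 4; S1 reads c0=4 → after 1×micro: 0 ⇒ (c0=4, c1=0)
macro 3: S0 reads c0=4 → after 3×micro: 4; S1 reads c0=4 → after 1×micro: 1 ⇒ (c0=4, c1=1)
macro 4: S0 reads c0=4 → after 3×micro: 4; S1 reads c0=4 → after 1×micro: 0 ⇒ (c0=4, c1=0)
macro 5: S0 reads c0=4 → after 3×micro: 4; S1 reads c0=4 → after 1×micro: 1 ⇒ (c0=4, c1=1)
macro 6: S0 reads c0=4 → after 3×micro: 4; S1 reads c0=4 → after 1×micro: 0 ⇒ (c0=4, c1=0)
macro 7: S0 reads c0=4 → after 3×micro: 4; S1 reads c0=4 → after 1×micro: 1 ⇒ (c0=4, c1=1)
macro 8: S0 reads c0=4 → after 3×micro: 4; S1 reads c0=4 → after 1×micro: 0 ⇒ (c0=4, c1=0)
macro 9: S0 reads c0=4 → after 3×micro: 4; S1 reads c0=4 → after 1×micro: 1 ⇒ (c0=4, c1=1)

c1 at macro-step 4 = 0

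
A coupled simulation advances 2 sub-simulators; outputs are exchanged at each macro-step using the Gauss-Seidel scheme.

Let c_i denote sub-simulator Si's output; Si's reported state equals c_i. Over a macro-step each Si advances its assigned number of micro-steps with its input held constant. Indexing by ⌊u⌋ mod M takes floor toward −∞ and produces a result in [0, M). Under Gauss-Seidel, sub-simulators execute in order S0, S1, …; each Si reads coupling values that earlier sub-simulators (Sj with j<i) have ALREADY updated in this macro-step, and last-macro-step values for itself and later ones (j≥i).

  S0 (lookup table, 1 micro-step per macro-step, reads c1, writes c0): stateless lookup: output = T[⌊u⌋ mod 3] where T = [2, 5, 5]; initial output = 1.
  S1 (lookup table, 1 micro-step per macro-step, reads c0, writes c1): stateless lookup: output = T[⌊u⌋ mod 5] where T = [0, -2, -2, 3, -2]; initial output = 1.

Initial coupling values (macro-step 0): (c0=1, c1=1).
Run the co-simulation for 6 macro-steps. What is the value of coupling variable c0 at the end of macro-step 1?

c0 at macro-step 1 = 5

macro 1: S0 reads c1=1 → after 1×micro: 5; S1 reads c0=5 → after 1×micro: 0 ⇒ (c0=5, c1=0)
macro 2: S0 reads c1=0 → after 1×micro: 2; S1 reads c0=2 → after 1×micro: -2 ⇒ (c0=2, c1=-2)
macro 3: S0 reads c1=-2 → after 1×micro: 5; S1 reads c0=5 → after 1×micro: 0 ⇒ (c0=5, c1=0)
macro 4: S0 reads c1=0 → after 1×micro: 2; S1 reads c0=2 → after 1×micro: -2 ⇒ (c0=2, c1=-2)
macro 5: S0 reads c1=-2 → after 1×micro: 5; S1 reads c0=5 → after 1×micro: 0 ⇒ (c0=5, c1=0)
macro 6: S0 reads c1=0 → after 1×micro: 2; S1 reads c0=2 → after 1×micro: -2 ⇒ (c0=2, c1=-2)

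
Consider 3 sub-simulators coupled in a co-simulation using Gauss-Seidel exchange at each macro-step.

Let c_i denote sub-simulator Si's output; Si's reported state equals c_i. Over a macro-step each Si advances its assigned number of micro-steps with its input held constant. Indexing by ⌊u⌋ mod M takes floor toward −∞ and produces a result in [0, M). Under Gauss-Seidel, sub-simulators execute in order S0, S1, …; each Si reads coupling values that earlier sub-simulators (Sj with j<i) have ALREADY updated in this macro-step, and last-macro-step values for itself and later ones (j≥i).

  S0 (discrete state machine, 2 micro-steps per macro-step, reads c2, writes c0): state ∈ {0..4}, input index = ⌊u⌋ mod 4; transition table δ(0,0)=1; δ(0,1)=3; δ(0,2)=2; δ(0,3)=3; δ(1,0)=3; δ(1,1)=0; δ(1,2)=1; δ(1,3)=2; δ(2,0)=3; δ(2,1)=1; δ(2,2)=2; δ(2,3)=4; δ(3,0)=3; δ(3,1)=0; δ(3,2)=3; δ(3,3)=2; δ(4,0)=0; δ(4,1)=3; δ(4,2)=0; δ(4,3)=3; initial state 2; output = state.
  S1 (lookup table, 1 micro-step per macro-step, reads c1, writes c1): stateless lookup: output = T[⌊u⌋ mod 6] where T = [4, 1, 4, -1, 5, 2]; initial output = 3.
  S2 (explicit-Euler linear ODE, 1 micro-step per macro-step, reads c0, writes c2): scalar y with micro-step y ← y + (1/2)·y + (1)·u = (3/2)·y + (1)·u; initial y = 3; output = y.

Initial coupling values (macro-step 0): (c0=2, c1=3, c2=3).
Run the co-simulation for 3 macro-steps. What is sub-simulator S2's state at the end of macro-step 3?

S2 state at macro-step 3 = 199/8

macro 1: S0 reads c2=3 → after 2×micro: 3; S1 reads c1=3 → after 1×micro: -1; S2 reads c0=3 → after 1×micro: 15/2 ⇒ (c0=3, c1=-1, c2=15/2)
macro 2: S0 reads c2=15/2 → after 2×micro: 4; S1 reads c1=-1 → after 1×micro: 2; S2 reads c0=4 → after 1×micro: 61/4 ⇒ (c0=4, c1=2, c2=61/4)
macro 3: S0 reads c2=61/4 → after 2×micro: 2; S1 reads c1=2 → after 1×micro: 4; S2 reads c0=2 → after 1×micro: 199/8 ⇒ (c0=2, c1=4, c2=199/8)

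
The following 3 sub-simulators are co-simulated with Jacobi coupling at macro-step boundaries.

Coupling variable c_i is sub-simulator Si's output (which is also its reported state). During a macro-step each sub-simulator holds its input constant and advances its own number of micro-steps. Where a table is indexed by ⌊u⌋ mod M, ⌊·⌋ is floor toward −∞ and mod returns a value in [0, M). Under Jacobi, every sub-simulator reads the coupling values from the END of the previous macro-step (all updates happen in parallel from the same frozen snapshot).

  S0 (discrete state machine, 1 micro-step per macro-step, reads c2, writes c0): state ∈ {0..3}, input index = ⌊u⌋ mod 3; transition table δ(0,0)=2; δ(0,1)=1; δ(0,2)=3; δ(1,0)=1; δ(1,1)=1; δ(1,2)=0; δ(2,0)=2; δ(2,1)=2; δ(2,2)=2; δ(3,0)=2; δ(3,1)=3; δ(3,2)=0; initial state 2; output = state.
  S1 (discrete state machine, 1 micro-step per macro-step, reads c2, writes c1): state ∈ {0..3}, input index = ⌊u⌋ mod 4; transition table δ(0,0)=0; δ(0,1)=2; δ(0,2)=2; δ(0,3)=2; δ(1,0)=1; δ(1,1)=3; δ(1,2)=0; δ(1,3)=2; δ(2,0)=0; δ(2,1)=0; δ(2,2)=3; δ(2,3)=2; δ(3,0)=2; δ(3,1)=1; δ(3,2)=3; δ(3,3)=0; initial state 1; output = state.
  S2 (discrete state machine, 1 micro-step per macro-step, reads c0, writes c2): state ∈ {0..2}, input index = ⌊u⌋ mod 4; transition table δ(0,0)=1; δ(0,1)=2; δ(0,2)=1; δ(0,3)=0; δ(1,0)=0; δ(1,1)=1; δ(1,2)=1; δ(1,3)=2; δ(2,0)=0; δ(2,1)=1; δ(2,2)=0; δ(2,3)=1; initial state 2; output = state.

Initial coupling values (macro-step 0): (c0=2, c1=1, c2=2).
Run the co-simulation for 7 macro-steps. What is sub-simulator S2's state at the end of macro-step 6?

S2 state at macro-step 6 = 1

macro 1: S0 reads c2=2 → after 1×micro: 2; S1 reads c2=2 → after 1×micro: 0; S2 reads c0=2 → after 1×micro: 0 ⇒ (c0=2, c1=0, c2=0)
macro 2: S0 reads c2=0 → after 1×micro: 2; S1 reads c2=0 → after 1×micro: 0; S2 reads c0=2 → after 1×micro: 1 ⇒ (c0=2, c1=0, c2=1)
macro 3: S0 reads c2=1 → after 1×micro: 2; S1 reads c2=1 → after 1×micro: 2; S2 reads c0=2 → after 1×micro: 1 ⇒ (c0=2, c1=2, c2=1)
macro 4: S0 reads c2=1 → after 1×micro: 2; S1 reads c2=1 → after 1×micro: 0; S2 reads c0=2 → after 1×micro: 1 ⇒ (c0=2, c1=0, c2=1)
macro 5: S0 reads c2=1 → after 1×micro: 2; S1 reads c2=1 → after 1×micro: 2; S2 reads c0=2 → after 1×micro: 1 ⇒ (c0=2, c1=2, c2=1)
macro 6: S0 reads c2=1 → after 1×micro: 2; S1 reads c2=1 → after 1×micro: 0; S2 reads c0=2 → after 1×micro: 1 ⇒ (c0=2, c1=0, c2=1)
macro 7: S0 reads c2=1 → after 1×micro: 2; S1 reads c2=1 → after 1×micro: 2; S2 reads c0=2 → after 1×micro: 1 ⇒ (c0=2, c1=2, c2=1)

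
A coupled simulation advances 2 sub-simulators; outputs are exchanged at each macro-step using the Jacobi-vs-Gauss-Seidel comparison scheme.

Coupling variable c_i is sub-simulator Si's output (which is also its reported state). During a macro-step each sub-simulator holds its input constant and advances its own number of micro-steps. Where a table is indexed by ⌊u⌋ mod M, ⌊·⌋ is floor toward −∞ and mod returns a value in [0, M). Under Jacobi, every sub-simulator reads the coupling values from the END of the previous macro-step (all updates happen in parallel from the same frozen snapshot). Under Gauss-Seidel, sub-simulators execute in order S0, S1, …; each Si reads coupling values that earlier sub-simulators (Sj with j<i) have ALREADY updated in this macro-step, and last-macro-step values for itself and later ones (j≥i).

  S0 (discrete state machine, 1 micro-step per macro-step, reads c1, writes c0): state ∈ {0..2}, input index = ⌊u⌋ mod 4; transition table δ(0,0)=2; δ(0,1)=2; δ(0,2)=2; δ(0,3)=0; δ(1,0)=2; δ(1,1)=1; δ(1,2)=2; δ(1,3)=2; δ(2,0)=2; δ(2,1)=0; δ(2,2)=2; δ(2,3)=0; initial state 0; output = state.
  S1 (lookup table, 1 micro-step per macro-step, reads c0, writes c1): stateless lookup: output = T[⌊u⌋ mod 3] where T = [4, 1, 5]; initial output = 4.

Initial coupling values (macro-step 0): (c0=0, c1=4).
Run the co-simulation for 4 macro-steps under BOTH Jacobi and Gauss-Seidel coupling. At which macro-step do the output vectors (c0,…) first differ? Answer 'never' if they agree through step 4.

[Jacobi] macro 1: S0 reads c1=4 → after 1×micro: 2; S1 reads c0=0 → after 1×micro: 4 ⇒ (c0=2, c1=4)
[Jacobi] macro 2: S0 reads c1=4 → after 1×micro: 2; S1 reads c0=2 → after 1×micro: 5 ⇒ (c0=2, c1=5)
[Jacobi] macro 3: S0 reads c1=5 → after 1×micro: 0; S1 reads c0=2 → after 1×micro: 5 ⇒ (c0=0, c1=5)
[Jacobi] macro 4: S0 reads c1=5 → after 1×micro: 2; S1 reads c0=0 → after 1×micro: 4 ⇒ (c0=2, c1=4)
[Gauss-Seidel] macro 1: S0 reads c1=4 → after 1×micro: 2; S1 reads c0=2 → after 1×micro: 5 ⇒ (c0=2, c1=5)
[Gauss-Seidel] macro 2: S0 reads c1=5 → after 1×micro: 0; S1 reads c0=0 → after 1×micro: 4 ⇒ (c0=0, c1=4)
[Gauss-Seidel] macro 3: S0 reads c1=4 → after 1×micro: 2; S1 reads c0=2 → after 1×micro: 5 ⇒ (c0=2, c1=5)
[Gauss-Seidel] macro 4: S0 reads c1=5 → after 1×micro: 0; S1 reads c0=0 → after 1×micro: 4 ⇒ (c0=0, c1=4)

first divergence at macro-step: 1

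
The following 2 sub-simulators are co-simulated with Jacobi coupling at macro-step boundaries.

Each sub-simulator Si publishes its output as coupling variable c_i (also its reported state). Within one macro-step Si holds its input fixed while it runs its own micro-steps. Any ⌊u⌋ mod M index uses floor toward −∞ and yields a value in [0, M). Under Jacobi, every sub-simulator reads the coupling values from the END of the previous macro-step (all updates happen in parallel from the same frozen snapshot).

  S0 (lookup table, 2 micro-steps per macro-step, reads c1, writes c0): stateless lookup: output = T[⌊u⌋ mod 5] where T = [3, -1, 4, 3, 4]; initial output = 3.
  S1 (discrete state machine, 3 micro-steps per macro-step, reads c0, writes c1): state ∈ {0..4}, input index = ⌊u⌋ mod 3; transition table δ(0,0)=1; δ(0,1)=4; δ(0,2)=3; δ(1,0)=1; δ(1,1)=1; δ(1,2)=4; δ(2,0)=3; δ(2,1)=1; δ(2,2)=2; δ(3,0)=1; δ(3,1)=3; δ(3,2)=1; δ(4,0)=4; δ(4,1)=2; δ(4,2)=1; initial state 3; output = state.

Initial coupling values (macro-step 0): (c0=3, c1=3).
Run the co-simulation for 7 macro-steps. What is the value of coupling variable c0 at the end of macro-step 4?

c0 at macro-step 4 = 4

macro 1: S0 reads c1=3 → after 2×micro: 3; S1 reads c0=3 → after 3×micro: 1 ⇒ (c0=3, c1=1)
macro 2: S0 reads c1=1 → after 2×micro: -1; S1 reads c0=3 → after 3×micro: 1 ⇒ (c0=-1, c1=1)
macro 3: S0 reads c1=1 → after 2×micro: -1; S1 reads c0=-1 → after 3×micro: 4 ⇒ (c0=-1, c1=4)
macro 4: S0 reads c1=4 → after 2×micro: 4; S1 reads c0=-1 → after 3×micro: 1 ⇒ (c0=4, c1=1)
macro 5: S0 reads c1=1 → after 2×micro: -1; S1 reads c0=4 → after 3×micro: 1 ⇒ (c0=-1, c1=1)
macro 6: S0 reads c1=1 → after 2×micro: -1; S1 reads c0=-1 → after 3×micro: 4 ⇒ (c0=-1, c1=4)
macro 7: S0 reads c1=4 → after 2×micro: 4; S1 reads c0=-1 → after 3×micro: 1 ⇒ (c0=4, c1=1)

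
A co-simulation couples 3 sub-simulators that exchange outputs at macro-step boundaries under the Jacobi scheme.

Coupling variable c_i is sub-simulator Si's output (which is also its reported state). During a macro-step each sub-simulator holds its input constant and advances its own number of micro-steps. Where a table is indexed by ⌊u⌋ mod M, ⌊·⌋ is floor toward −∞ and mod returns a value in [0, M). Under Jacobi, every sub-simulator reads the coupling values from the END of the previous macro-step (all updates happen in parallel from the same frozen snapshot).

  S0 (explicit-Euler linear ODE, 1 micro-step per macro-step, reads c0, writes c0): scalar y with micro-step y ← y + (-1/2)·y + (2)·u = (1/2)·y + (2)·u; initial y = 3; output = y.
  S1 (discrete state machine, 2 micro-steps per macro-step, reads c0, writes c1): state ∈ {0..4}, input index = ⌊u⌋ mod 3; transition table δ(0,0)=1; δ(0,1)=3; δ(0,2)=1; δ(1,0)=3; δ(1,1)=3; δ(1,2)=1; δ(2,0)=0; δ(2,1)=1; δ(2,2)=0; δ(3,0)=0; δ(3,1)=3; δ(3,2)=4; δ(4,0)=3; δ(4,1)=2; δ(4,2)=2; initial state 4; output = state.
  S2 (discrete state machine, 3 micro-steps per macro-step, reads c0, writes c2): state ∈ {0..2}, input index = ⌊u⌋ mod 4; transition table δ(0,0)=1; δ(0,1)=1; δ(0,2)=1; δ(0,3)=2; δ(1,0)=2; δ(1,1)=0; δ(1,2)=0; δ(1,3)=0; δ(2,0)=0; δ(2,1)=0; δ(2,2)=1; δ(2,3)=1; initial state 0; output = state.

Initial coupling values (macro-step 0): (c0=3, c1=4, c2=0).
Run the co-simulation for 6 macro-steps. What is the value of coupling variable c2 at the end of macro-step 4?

c2 at macro-step 4 = 0

macro 1: S0 reads c0=3 → after 1×micro: 15/2; S1 reads c0=3 → after 2×micro: 0; S2 reads c0=3 → after 3×micro: 0 ⇒ (c0=15/2, c1=0, c2=0)
macro 2: S0 reads c0=15/2 → after 1×micro: 75/4; S1 reads c0=15/2 → after 2×micro: 3; S2 reads c0=15/2 → after 3×micro: 0 ⇒ (c0=75/4, c1=3, c2=0)
macro 3: S0 reads c0=75/4 → after 1×micro: 375/8; S1 reads c0=75/4 → after 2×micro: 1; S2 reads c0=75/4 → after 3×micro: 1 ⇒ (c0=375/8, c1=1, c2=1)
macro 4: S0 reads c0=375/8 → after 1×micro: 1875/16; S1 reads c0=375/8 → after 2×micro: 3; S2 reads c0=375/8 → after 3×micro: 0 ⇒ (c0=1875/16, c1=3, c2=0)
macro 5: S0 reads c0=1875/16 → after 1×micro: 9375/32; S1 reads c0=1875/16 → after 2×micro: 1; S2 reads c0=1875/16 → after 3×micro: 1 ⇒ (c0=9375/32, c1=1, c2=1)
macro 6: S0 reads c0=9375/32 → after 1×micro: 46875/64; S1 reads c0=9375/32 → after 2×micro: 3; S2 reads c0=9375/32 → after 3×micro: 1 ⇒ (c0=46875/64, c1=3, c2=1)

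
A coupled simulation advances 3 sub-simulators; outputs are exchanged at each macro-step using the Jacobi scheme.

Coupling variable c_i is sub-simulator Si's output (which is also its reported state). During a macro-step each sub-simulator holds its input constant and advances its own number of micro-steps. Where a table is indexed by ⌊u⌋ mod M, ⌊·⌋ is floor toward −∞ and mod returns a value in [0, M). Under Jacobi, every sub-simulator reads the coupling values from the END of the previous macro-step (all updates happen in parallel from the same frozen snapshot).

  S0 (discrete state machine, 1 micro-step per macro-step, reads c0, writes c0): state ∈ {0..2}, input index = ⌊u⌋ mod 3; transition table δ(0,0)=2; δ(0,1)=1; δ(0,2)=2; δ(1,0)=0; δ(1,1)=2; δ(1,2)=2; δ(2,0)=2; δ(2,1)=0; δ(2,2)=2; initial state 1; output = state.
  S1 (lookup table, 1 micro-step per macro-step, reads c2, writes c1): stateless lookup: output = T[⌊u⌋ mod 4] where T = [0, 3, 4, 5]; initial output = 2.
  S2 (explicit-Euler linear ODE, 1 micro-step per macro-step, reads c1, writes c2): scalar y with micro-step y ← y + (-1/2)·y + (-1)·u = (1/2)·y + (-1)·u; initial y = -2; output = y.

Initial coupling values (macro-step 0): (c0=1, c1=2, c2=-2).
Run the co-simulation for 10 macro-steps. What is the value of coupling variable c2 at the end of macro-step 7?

c2 at macro-step 7 = -215/64

macro 1: S0 reads c0=1 → after 1×micro: 2; S1 reads c2=-2 → after 1×micro: 4; S2 reads c1=2 → after 1×micro: -3 ⇒ (c0=2, c1=4, c2=-3)
macro 2: S0 reads c0=2 → after 1×micro: 2; S1 reads c2=-3 → after 1×micro: 3; S2 reads c1=4 → after 1×micro: -11/2 ⇒ (c0=2, c1=3, c2=-11/2)
macro 3: S0 reads c0=2 → after 1×micro: 2; S1 reads c2=-11/2 → after 1×micro: 4; S2 reads c1=3 → after 1×micro: -23/4 ⇒ (c0=2, c1=4, c2=-23/4)
macro 4: S0 reads c0=2 → after 1×micro: 2; S1 reads c2=-23/4 → after 1×micro: 4; S2 reads c1=4 → after 1×micro: -55/8 ⇒ (c0=2, c1=4, c2=-55/8)
macro 5: S0 reads c0=2 → after 1×micro: 2; S1 reads c2=-55/8 → after 1×micro: 3; S2 reads c1=4 → after 1×micro: -119/16 ⇒ (c0=2, c1=3, c2=-119/16)
macro 6: S0 reads c0=2 → after 1×micro: 2; S1 reads c2=-119/16 → after 1×micro: 0; S2 reads c1=3 → after 1×micro: -215/32 ⇒ (c0=2, c1=0, c2=-215/32)
macro 7: S0 reads c0=2 → after 1×micro: 2; S1 reads c2=-215/32 → after 1×micro: 3; S2 reads c1=0 → after 1×micro: -215/64 ⇒ (c0=2, c1=3, c2=-215/64)
macro 8: S0 reads c0=2 → after 1×micro: 2; S1 reads c2=-215/64 → after 1×micro: 0; S2 reads c1=3 → after 1×micro: -599/128 ⇒ (c0=2, c1=0, c2=-599/128)
macro 9: S0 reads c0=2 → after 1×micro: 2; S1 reads c2=-599/128 → after 1×micro: 5; S2 reads c1=0 → after 1×micro: -599/256 ⇒ (c0=2, c1=5, c2=-599/256)
macro 10: S0 reads c0=2 → after 1×micro: 2; S1 reads c2=-599/256 → after 1×micro: 3; S2 reads c1=5 → after 1×micro: -3159/512 ⇒ (c0=2, c1=3, c2=-3159/512)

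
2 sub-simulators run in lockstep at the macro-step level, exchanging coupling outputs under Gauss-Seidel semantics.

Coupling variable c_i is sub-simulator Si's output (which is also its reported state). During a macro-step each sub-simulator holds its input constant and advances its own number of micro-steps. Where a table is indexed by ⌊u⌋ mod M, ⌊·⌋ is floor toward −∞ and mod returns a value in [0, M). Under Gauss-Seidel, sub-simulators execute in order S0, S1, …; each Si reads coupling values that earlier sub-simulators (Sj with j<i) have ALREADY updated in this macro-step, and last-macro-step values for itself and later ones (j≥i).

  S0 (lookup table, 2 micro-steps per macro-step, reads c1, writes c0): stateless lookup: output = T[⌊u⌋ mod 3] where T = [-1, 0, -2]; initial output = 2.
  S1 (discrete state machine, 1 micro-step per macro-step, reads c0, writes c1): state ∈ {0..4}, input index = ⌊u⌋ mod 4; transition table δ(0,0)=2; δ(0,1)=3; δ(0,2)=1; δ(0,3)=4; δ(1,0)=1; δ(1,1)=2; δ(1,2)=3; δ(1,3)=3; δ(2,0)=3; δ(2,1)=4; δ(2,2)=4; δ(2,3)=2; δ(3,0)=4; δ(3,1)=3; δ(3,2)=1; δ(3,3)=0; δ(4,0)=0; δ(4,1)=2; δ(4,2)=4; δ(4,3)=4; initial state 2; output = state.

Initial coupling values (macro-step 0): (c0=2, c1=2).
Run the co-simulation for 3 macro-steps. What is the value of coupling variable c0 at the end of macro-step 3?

macro 1: S0 reads c1=2 → after 2×micro: -2; S1 reads c0=-2 → after 1×micro: 4 ⇒ (c0=-2, c1=4)
macro 2: S0 reads c1=4 → after 2×micro: 0; S1 reads c0=0 → after 1×micro: 0 ⇒ (c0=0, c1=0)
macro 3: S0 reads c1=0 → after 2×micro: -1; S1 reads c0=-1 → after 1×micro: 4 ⇒ (c0=-1, c1=4)

c0 at macro-step 3 = -1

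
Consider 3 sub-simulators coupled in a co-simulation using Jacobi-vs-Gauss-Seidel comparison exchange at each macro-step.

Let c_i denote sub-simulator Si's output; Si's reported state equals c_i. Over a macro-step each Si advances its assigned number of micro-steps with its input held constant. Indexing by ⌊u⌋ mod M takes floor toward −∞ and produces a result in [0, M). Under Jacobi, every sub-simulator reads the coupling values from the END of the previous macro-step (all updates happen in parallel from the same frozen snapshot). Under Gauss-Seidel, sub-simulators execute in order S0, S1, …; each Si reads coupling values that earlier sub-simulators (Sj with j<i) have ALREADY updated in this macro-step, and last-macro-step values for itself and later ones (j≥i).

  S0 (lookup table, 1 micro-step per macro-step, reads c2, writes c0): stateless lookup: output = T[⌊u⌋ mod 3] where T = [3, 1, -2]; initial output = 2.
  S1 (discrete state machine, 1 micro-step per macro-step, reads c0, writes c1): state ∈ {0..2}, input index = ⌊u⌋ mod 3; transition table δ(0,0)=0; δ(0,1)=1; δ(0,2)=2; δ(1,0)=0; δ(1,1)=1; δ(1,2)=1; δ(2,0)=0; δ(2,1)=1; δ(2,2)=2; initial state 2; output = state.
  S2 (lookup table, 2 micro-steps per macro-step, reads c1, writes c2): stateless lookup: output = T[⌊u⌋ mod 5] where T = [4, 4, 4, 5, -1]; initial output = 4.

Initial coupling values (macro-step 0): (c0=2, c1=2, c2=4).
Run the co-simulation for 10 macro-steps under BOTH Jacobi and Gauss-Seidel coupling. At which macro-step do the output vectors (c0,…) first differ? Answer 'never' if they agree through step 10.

[Jacobi] macro 1: S0 reads c2=4 → after 1×micro: 1; S1 reads c0=2 → after 1×micro: 2; S2 reads c1=2 → after 2×micro: 4 ⇒ (c0=1, c1=2, c2=4)
[Jacobi] macro 2: S0 reads c2=4 → after 1×micro: 1; S1 reads c0=1 → after 1×micro: 1; S2 reads c1=2 → after 2×micro: 4 ⇒ (c0=1, c1=1, c2=4)
[Jacobi] macro 3: S0 reads c2=4 → after 1×micro: 1; S1 reads c0=1 → after 1×micro: 1; S2 reads c1=1 → after 2×micro: 4 ⇒ (c0=1, c1=1, c2=4)
[Jacobi] macro 4: S0 reads c2=4 → after 1×micro: 1; S1 reads c0=1 → after 1×micro: 1; S2 reads c1=1 → after 2×micro: 4 ⇒ (c0=1, c1=1, c2=4)
[Jacobi] macro 5: S0 reads c2=4 → after 1×micro: 1; S1 reads c0=1 → after 1×micro: 1; S2 reads c1=1 → after 2×micro: 4 ⇒ (c0=1, c1=1, c2=4)
[Jacobi] macro 6: S0 reads c2=4 → after 1×micro: 1; S1 reads c0=1 → after 1×micro: 1; S2 reads c1=1 → after 2×micro: 4 ⇒ (c0=1, c1=1, c2=4)
[Jacobi] macro 7: S0 reads c2=4 → after 1×micro: 1; S1 reads c0=1 → after 1×micro: 1; S2 reads c1=1 → after 2×micro: 4 ⇒ (c0=1, c1=1, c2=4)
[Jacobi] macro 8: S0 reads c2=4 → after 1×micro: 1; S1 reads c0=1 → after 1×micro: 1; S2 reads c1=1 → after 2×micro: 4 ⇒ (c0=1, c1=1, c2=4)
[Jacobi] macro 9: S0 reads c2=4 → after 1×micro: 1; S1 reads c0=1 → after 1×micro: 1; S2 reads c1=1 → after 2×micro: 4 ⇒ (c0=1, c1=1, c2=4)
[Jacobi] macro 10: S0 reads c2=4 → after 1×micro: 1; S1 reads c0=1 → after 1×micro: 1; S2 reads c1=1 → after 2×micro: 4 ⇒ (c0=1, c1=1, c2=4)
[Gauss-Seidel] macro 1: S0 reads c2=4 → after 1×micro: 1; S1 reads c0=1 → after 1×micro: 1; S2 reads c1=1 → after 2×micro: 4 ⇒ (c0=1, c1=1, c2=4)
[Gauss-Seidel] macro 2: S0 reads c2=4 → after 1×micro: 1; S1 reads c0=1 → after 1×micro: 1; S2 reads c1=1 → after 2×micro: 4 ⇒ (c0=1, c1=1, c2=4)
[Gauss-Seidel] macro 3: S0 reads c2=4 → after 1×micro: 1; S1 reads c0=1 → after 1×micro: 1; S2 reads c1=1 → after 2×micro: 4 ⇒ (c0=1, c1=1, c2=4)
[Gauss-Seidel] macro 4: S0 reads c2=4 → after 1×micro: 1; S1 reads c0=1 → after 1×micro: 1; S2 reads c1=1 → after 2×micro: 4 ⇒ (c0=1, c1=1, c2=4)
[Gauss-Seidel] macro 5: S0 reads c2=4 → after 1×micro: 1; S1 reads c0=1 → after 1×micro: 1; S2 reads c1=1 → after 2×micro: 4 ⇒ (c0=1, c1=1, c2=4)
[Gauss-Seidel] macro 6: S0 reads c2=4 → after 1×micro: 1; S1 reads c0=1 → after 1×micro: 1; S2 reads c1=1 → after 2×micro: 4 ⇒ (c0=1, c1=1, c2=4)
[Gauss-Seidel] macro 7: S0 reads c2=4 → after 1×micro: 1; S1 reads c0=1 → after 1×micro: 1; S2 reads c1=1 → after 2×micro: 4 ⇒ (c0=1, c1=1, c2=4)
[Gauss-Seidel] macro 8: S0 reads c2=4 → after 1×micro: 1; S1 reads c0=1 → after 1×micro: 1; S2 reads c1=1 → after 2×micro: 4 ⇒ (c0=1, c1=1, c2=4)
[Gauss-Seidel] macro 9: S0 reads c2=4 → after 1×micro: 1; S1 reads c0=1 → after 1×micro: 1; S2 reads c1=1 → after 2×micro: 4 ⇒ (c0=1, c1=1, c2=4)
[Gauss-Seidel] macro 10: S0 reads c2=4 → after 1×micro: 1; S1 reads c0=1 → after 1×micro: 1; S2 reads c1=1 → after 2×micro: 4 ⇒ (c0=1, c1=1, c2=4)

first divergence at macro-step: 1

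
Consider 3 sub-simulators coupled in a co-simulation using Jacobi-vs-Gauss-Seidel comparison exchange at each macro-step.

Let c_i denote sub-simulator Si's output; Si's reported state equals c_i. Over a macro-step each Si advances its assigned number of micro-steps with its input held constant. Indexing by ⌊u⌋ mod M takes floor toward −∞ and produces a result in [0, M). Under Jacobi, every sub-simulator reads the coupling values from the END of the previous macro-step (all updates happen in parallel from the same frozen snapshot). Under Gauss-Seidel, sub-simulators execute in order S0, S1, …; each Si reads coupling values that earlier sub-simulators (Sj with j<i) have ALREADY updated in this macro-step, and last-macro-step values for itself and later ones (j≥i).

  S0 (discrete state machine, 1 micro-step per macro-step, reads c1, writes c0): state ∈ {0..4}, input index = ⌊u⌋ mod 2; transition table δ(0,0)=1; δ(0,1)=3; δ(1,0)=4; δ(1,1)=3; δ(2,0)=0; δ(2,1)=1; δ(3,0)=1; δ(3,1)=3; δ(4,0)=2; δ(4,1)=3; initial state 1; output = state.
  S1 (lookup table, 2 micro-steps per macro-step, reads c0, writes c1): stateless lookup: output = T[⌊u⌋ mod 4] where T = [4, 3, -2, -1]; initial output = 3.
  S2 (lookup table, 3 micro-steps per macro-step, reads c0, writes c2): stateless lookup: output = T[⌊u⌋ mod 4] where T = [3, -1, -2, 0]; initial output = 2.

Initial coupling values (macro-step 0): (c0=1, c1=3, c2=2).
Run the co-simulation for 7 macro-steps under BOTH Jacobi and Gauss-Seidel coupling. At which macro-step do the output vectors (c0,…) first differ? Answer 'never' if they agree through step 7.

[Jacobi] macro 1: S0 reads c1=3 → after 1×micro: 3; S1 reads c0=1 → after 2×micro: 3; S2 reads c0=1 → after 3×micro: -1 ⇒ (c0=3, c1=3, c2=-1)
[Jacobi] macro 2: S0 reads c1=3 → after 1×micro: 3; S1 reads c0=3 → after 2×micro: -1; S2 reads c0=3 → after 3×micro: 0 ⇒ (c0=3, c1=-1, c2=0)
[Jacobi] macro 3: S0 reads c1=-1 → after 1×micro: 3; S1 reads c0=3 → after 2×micro: -1; S2 reads c0=3 → after 3×micro: 0 ⇒ (c0=3, c1=-1, c2=0)
[Jacobi] macro 4: S0 reads c1=-1 → after 1×micro: 3; S1 reads c0=3 → after 2×micro: -1; S2 reads c0=3 → after 3×micro: 0 ⇒ (c0=3, c1=-1, c2=0)
[Jacobi] macro 5: S0 reads c1=-1 → after 1×micro: 3; S1 reads c0=3 → after 2×micro: -1; S2 reads c0=3 → after 3×micro: 0 ⇒ (c0=3, c1=-1, c2=0)
[Jacobi] macro 6: S0 reads c1=-1 → after 1×micro: 3; S1 reads c0=3 → after 2×micro: -1; S2 reads c0=3 → after 3×micro: 0 ⇒ (c0=3, c1=-1, c2=0)
[Jacobi] macro 7: S0 reads c1=-1 → after 1×micro: 3; S1 reads c0=3 → after 2×micro: -1; S2 reads c0=3 → after 3×micro: 0 ⇒ (c0=3, c1=-1, c2=0)
[Gauss-Seidel] macro 1: S0 reads c1=3 → after 1×micro: 3; S1 reads c0=3 → after 2×micro: -1; S2 reads c0=3 → after 3×micro: 0 ⇒ (c0=3, c1=-1, c2=0)
[Gauss-Seidel] macro 2: S0 reads c1=-1 → after 1×micro: 3; S1 reads c0=3 → after 2×micro: -1; S2 reads c0=3 → after 3×micro: 0 ⇒ (c0=3, c1=-1, c2=0)
[Gauss-Seidel] macro 3: S0 reads c1=-1 → after 1×micro: 3; S1 reads c0=3 → after 2×micro: -1; S2 reads c0=3 → after 3×micro: 0 ⇒ (c0=3, c1=-1, c2=0)
[Gauss-Seidel] macro 4: S0 reads c1=-1 → after 1×micro: 3; S1 reads c0=3 → after 2×micro: -1; S2 reads c0=3 → after 3×micro: 0 ⇒ (c0=3, c1=-1, c2=0)
[Gauss-Seidel] macro 5: S0 reads c1=-1 → after 1×micro: 3; S1 reads c0=3 → after 2×micro: -1; S2 reads c0=3 → after 3×micro: 0 ⇒ (c0=3, c1=-1, c2=0)
[Gauss-Seidel] macro 6: S0 reads c1=-1 → after 1×micro: 3; S1 reads c0=3 → after 2×micro: -1; S2 reads c0=3 → after 3×micro: 0 ⇒ (c0=3, c1=-1, c2=0)
[Gauss-Seidel] macro 7: S0 reads c1=-1 → after 1×micro: 3; S1 reads c0=3 → after 2×micro: -1; S2 reads c0=3 → after 3×micro: 0 ⇒ (c0=3, c1=-1, c2=0)

first divergence at macro-step: 1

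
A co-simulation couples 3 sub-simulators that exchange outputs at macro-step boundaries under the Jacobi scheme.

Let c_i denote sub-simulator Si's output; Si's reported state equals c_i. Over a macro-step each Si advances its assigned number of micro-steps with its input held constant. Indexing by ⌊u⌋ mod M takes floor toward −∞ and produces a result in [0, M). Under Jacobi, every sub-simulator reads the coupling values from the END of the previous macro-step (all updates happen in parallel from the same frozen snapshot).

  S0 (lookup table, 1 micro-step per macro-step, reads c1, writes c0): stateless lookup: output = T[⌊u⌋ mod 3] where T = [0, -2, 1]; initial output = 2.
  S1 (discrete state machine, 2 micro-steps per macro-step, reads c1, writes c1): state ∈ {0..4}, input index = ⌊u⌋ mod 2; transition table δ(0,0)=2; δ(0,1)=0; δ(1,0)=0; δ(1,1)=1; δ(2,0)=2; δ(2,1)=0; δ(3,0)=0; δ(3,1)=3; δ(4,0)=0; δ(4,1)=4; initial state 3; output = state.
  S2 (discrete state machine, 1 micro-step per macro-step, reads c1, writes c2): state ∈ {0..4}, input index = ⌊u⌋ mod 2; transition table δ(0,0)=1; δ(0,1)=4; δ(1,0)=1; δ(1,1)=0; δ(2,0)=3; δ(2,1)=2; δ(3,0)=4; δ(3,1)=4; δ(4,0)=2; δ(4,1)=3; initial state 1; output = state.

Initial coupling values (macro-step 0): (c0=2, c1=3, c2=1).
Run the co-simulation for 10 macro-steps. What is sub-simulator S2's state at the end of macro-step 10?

macro 1: S0 reads c1=3 → after 1×micro: 0; S1 reads c1=3 → after 2×micro: 3; S2 reads c1=3 → after 1×micro: 0 ⇒ (c0=0, c1=3, c2=0)
macro 2: S0 reads c1=3 → after 1×micro: 0; S1 reads c1=3 → after 2×micro: 3; S2 reads c1=3 → after 1×micro: 4 ⇒ (c0=0, c1=3, c2=4)
macro 3: S0 reads c1=3 → after 1×micro: 0; S1 reads c1=3 → after 2×micro: 3; S2 reads c1=3 → after 1×micro: 3 ⇒ (c0=0, c1=3, c2=3)
macro 4: S0 reads c1=3 → after 1×micro: 0; S1 reads c1=3 → after 2×micro: 3; S2 reads c1=3 → after 1×micro: 4 ⇒ (c0=0, c1=3, c2=4)
macro 5: S0 reads c1=3 → after 1×micro: 0; S1 reads c1=3 → after 2×micro: 3; S2 reads c1=3 → after 1×micro: 3 ⇒ (c0=0, c1=3, c2=3)
macro 6: S0 reads c1=3 → after 1×micro: 0; S1 reads c1=3 → after 2×micro: 3; S2 reads c1=3 → after 1×micro: 4 ⇒ (c0=0, c1=3, c2=4)
macro 7: S0 reads c1=3 → after 1×micro: 0; S1 reads c1=3 → after 2×micro: 3; S2 reads c1=3 → after 1×micro: 3 ⇒ (c0=0, c1=3, c2=3)
macro 8: S0 reads c1=3 → after 1×micro: 0; S1 reads c1=3 → after 2×micro: 3; S2 reads c1=3 → after 1×micro: 4 ⇒ (c0=0, c1=3, c2=4)
macro 9: S0 reads c1=3 → after 1×micro: 0; S1 reads c1=3 → after 2×micro: 3; S2 reads c1=3 → after 1×micro: 3 ⇒ (c0=0, c1=3, c2=3)
macro 10: S0 reads c1=3 → after 1×micro: 0; S1 reads c1=3 → after 2×micro: 3; S2 reads c1=3 → after 1×micro: 4 ⇒ (c0=0, c1=3, c2=4)

S2 state at macro-step 10 = 4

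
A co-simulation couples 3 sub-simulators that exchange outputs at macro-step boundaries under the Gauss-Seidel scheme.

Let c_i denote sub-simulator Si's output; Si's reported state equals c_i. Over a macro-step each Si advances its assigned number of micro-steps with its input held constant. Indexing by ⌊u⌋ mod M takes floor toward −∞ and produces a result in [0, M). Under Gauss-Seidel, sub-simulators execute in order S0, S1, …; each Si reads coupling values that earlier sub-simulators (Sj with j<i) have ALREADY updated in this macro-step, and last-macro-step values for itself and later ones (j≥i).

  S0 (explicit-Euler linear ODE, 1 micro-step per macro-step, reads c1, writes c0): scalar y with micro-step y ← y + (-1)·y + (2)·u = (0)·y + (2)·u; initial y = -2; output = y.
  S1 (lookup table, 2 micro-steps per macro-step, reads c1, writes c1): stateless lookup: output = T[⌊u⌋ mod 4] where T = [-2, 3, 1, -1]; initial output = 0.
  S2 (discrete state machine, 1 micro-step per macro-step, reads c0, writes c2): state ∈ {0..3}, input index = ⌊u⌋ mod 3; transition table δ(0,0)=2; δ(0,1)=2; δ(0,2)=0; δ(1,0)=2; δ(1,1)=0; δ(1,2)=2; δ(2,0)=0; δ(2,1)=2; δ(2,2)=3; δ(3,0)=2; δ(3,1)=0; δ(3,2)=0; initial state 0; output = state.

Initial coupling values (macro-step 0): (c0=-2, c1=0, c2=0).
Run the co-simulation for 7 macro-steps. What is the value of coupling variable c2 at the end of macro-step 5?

macro 1: S0 reads c1=0 → after 1×micro: 0; S1 reads c1=0 → after 2×micro: -2; S2 reads c0=0 → after 1×micro: 2 ⇒ (c0=0, c1=-2, c2=2)
macro 2: S0 reads c1=-2 → after 1×micro: -4; S1 reads c1=-2 → after 2×micro: 1; S2 reads c0=-4 → after 1×micro: 3 ⇒ (c0=-4, c1=1, c2=3)
macro 3: S0 reads c1=1 → after 1×micro: 2; S1 reads c1=1 → after 2×micro: 3; S2 reads c0=2 → after 1×micro: 0 ⇒ (c0=2, c1=3, c2=0)
macro 4: S0 reads c1=3 → after 1×micro: 6; S1 reads c1=3 → after 2×micro: -1; S2 reads c0=6 → after 1×micro: 2 ⇒ (c0=6, c1=-1, c2=2)
macro 5: S0 reads c1=-1 → after 1×micro: -2; S1 reads c1=-1 → after 2×micro: -1; S2 reads c0=-2 → after 1×micro: 2 ⇒ (c0=-2, c1=-1, c2=2)
macro 6: S0 reads c1=-1 → after 1×micro: -2; S1 reads c1=-1 → after 2×micro: -1; S2 reads c0=-2 → after 1×micro: 2 ⇒ (c0=-2, c1=-1, c2=2)
macro 7: S0 reads c1=-1 → after 1×micro: -2; S1 reads c1=-1 → after 2×micro: -1; S2 reads c0=-2 → after 1×micro: 2 ⇒ (c0=-2, c1=-1, c2=2)

c2 at macro-step 5 = 2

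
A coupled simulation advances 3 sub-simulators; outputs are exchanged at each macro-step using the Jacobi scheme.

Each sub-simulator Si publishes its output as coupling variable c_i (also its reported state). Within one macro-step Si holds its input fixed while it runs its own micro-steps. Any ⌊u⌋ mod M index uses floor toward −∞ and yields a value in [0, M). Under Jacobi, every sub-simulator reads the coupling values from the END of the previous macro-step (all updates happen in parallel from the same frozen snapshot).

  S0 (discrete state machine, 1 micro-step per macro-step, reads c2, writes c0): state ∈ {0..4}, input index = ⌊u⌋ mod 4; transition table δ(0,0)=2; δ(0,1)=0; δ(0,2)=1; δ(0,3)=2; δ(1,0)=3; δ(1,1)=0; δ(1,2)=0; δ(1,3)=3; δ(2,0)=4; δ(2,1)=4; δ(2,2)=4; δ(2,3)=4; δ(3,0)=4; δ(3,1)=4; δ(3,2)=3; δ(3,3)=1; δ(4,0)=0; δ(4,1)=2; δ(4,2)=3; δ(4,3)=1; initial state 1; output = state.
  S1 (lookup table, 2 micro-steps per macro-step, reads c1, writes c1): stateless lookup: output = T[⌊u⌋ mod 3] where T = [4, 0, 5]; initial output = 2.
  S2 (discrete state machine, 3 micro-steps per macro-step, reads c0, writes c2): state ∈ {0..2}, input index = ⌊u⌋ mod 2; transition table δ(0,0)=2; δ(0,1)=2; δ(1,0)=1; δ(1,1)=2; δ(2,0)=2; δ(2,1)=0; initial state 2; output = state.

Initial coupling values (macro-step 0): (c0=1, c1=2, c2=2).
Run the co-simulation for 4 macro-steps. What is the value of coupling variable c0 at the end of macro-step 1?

macro 1: S0 reads c2=2 → after 1×micro: 0; S1 reads c1=2 → after 2×micro: 5; S2 reads c0=1 → after 3×micro: 0 ⇒ (c0=0, c1=5, c2=0)
macro 2: S0 reads c2=0 → after 1×micro: 2; S1 reads c1=5 → after 2×micro: 5; S2 reads c0=0 → after 3×micro: 2 ⇒ (c0=2, c1=5, c2=2)
macro 3: S0 reads c2=2 → after 1×micro: 4; S1 reads c1=5 → after 2×micro: 5; S2 reads c0=2 → after 3×micro: 2 ⇒ (c0=4, c1=5, c2=2)
macro 4: S0 reads c2=2 → after 1×micro: 3; S1 reads c1=5 → after 2×micro: 5; S2 reads c0=4 → after 3×micro: 2 ⇒ (c0=3, c1=5, c2=2)

c0 at macro-step 1 = 0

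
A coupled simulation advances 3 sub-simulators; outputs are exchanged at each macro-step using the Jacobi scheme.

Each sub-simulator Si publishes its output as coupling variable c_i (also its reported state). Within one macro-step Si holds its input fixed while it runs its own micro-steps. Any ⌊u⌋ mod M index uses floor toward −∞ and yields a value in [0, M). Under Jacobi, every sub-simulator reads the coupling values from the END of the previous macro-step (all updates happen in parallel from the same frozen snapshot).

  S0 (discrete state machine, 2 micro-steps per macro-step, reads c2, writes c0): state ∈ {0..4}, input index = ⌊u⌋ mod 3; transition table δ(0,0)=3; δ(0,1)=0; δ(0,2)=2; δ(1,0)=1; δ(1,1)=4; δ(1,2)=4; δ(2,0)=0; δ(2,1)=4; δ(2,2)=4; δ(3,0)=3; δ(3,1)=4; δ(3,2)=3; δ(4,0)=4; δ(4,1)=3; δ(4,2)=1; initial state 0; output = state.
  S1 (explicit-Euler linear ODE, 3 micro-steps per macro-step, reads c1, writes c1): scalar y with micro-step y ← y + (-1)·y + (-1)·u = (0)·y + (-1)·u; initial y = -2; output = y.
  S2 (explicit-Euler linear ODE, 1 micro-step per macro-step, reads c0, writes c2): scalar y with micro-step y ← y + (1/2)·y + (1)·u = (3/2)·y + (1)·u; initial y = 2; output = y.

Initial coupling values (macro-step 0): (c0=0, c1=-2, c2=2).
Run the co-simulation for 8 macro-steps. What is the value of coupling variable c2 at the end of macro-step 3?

c2 at macro-step 3 = 67/4

macro 1: S0 reads c2=2 → after 2×micro: 4; S1 reads c1=-2 → after 3×micro: 2; S2 reads c0=0 → after 1×micro: 3 ⇒ (c0=4, c1=2, c2=3)
macro 2: S0 reads c2=3 → after 2×micro: 4; S1 reads c1=2 → after 3×micro: -2; S2 reads c0=4 → after 1×micro: 17/2 ⇒ (c0=4, c1=-2, c2=17/2)
macro 3: S0 reads c2=17/2 → after 2×micro: 4; S1 reads c1=-2 → after 3×micro: 2; S2 reads c0=4 → after 1×micro: 67/4 ⇒ (c0=4, c1=2, c2=67/4)
macro 4: S0 reads c2=67/4 → after 2×micro: 4; S1 reads c1=2 → after 3×micro: -2; S2 reads c0=4 → after 1×micro: 233/8 ⇒ (c0=4, c1=-2, c2=233/8)
macro 5: S0 reads c2=233/8 → after 2×micro: 4; S1 reads c1=-2 → after 3×micro: 2; S2 reads c0=4 → after 1×micro: 763/16 ⇒ (c0=4, c1=2, c2=763/16)
macro 6: S0 reads c2=763/16 → after 2×micro: 4; S1 reads c1=2 → after 3×micro: -2; S2 reads c0=4 → after 1×micro: 2417/32 ⇒ (c0=4, c1=-2, c2=2417/32)
macro 7: S0 reads c2=2417/32 → after 2×micro: 4; S1 reads c1=-2 → after 3×micro: 2; S2 reads c0=4 → after 1×micro: 7507/64 ⇒ (c0=4, c1=2, c2=7507/64)
macro 8: S0 reads c2=7507/64 → after 2×micro: 4; S1 reads c1=2 → after 3×micro: -2; S2 reads c0=4 → after 1×micro: 23033/128 ⇒ (c0=4, c1=-2, c2=23033/128)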